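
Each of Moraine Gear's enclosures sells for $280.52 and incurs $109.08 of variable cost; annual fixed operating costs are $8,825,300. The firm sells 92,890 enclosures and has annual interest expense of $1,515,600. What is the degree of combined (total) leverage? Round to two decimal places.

2.85

Total contribution margin = 92,890 × $171.44 = $15,925,061.60.
EBIT = $15,925,061.60 − $8,825,300 = $7,099,761.60. Interest = $1,515,600.00, so EBIT − I = $5,584,161.60.
DCL = contribution ÷ (EBIT − I) = $15,925,061.60 ÷ $5,584,161.60 = 2.8518.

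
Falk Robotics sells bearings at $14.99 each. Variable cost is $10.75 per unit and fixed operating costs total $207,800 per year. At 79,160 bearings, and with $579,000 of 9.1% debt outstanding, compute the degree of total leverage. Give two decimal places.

4.47

At 79,160 units, contribution = 79,160 × $4.24 = $335,638.40.
Operating income = contribution − fixed costs = $335,638.40 − $207,800 = $127,838.40. Interest = $52,689.00.
DOL = $335,638.40 ÷ $127,838.40 = 2.6255; DFL = $127,838.40 ÷ $75,149.40 = 1.7011.
Combined leverage = 2.6255 × 1.7011 = 4.4662.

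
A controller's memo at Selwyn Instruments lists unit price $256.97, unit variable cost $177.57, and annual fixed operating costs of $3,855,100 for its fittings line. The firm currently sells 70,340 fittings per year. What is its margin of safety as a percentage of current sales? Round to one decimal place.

31.0%

Each unit contributes $256.97 − $177.57 = $79.40. Break-even units = $3,855,100 ÷ $79.40 = 48,552.90; break-even revenue = 48,552.90 × $256.97 = $12,476,637.87.
Actual sales revenue = 70,340 × $256.97 = $18,075,269.80.
Margin of safety = ($18,075,269.80 − $12,476,637.87) ÷ $18,075,269.80 = 31.0%.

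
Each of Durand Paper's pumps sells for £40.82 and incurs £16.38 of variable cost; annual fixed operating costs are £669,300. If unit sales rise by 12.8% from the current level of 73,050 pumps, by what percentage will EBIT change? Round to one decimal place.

At 73,050 units, contribution = 73,050 × £24.44 = £1,785,342.00.
Operating income = contribution − fixed costs = £1,785,342.00 − £669,300 = £1,116,042.00.
Degree of operating leverage = £1,785,342.00 / £1,116,042.00 = 1.5997.
Operating income changes by 1.5997 × +12.8% = +20.5%.

+20.5%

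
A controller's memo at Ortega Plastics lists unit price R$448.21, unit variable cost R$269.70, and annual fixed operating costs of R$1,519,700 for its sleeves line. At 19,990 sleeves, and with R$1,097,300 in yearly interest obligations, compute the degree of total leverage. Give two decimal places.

3.75

Total contribution margin = 19,990 × R$178.51 = R$3,568,414.90.
Operating income = contribution − fixed costs = R$3,568,414.90 − R$1,519,700 = R$2,048,714.90. Interest = R$1,097,300.00, so EBIT − I = R$951,414.90.
DCL = contribution ÷ (EBIT − I) = R$3,568,414.90 ÷ R$951,414.90 = 3.7506.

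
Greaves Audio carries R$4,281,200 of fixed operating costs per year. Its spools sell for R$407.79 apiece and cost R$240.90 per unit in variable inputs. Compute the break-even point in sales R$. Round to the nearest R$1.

R$10,460,966

Contribution margin per unit = R$407.79 − R$240.90 = R$166.89, a CM ratio of R$166.89 ÷ R$407.79 = 0.4093.
Break-even revenue = fixed costs × price ÷ CM = R$4,281,200 × R$407.79 ÷ R$166.89 = R$10,460,966.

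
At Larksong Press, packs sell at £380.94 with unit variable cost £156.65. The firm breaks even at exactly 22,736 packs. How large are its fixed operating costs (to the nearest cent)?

£5,099,457.44

Each unit contributes £380.94 − £156.65 = £224.29.
Fixed costs = break-even units × CM = 22,736 × £224.29 = £5,099,457.44.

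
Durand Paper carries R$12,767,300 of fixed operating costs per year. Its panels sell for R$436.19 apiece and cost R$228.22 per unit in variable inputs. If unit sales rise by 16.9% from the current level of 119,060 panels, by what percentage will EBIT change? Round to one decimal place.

Contribution at this volume is 119,060 × R$207.97 = R$24,760,908.20.
EBIT = R$24,760,908.20 − R$12,767,300 = R$11,993,608.20.
Degree of operating leverage = R$24,760,908.20 / R$11,993,608.20 = 2.0645.
%ΔEBIT = DOL × %ΔSales = 2.0645 × +16.9% = +34.9%.

+34.9%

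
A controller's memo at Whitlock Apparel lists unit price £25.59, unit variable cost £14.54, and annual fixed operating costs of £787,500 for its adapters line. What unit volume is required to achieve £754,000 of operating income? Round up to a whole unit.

Unit CM = price − variable cost = £25.59 − £14.54 = £11.05.
Units = (FC + target) / CM = (£787,500 + £754,000) / £11.05 = 139,502.26, so 139,503 adapters.

139,503 adapters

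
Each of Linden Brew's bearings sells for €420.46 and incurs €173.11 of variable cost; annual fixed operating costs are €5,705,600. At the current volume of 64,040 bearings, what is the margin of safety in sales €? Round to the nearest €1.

€17,227,546

Unit CM = price − variable cost = €420.46 − €173.11 = €247.35. Break-even units = €5,705,600 ÷ €247.35 = 23,066.91; break-even revenue = 23,066.91 × €420.46 = €9,698,712.66.
Actual sales revenue = 64,040 × €420.46 = €26,926,258.40.
Margin of safety = €26,926,258.40 − €9,698,712.66 = €17,227,546.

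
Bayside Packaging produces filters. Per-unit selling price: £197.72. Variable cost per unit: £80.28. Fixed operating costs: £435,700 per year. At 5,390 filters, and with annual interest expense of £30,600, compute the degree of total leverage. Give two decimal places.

At 5,390 units, contribution = 5,390 × £117.44 = £633,001.60.
Operating income = contribution − fixed costs = £633,001.60 − £435,700 = £197,301.60. Interest = £30,600.00.
DOL = £633,001.60 ÷ £197,301.60 = 3.2083; DFL = £197,301.60 ÷ £166,701.60 = 1.1836.
Combined leverage = 3.2083 × 1.1836 = 3.7973.

3.80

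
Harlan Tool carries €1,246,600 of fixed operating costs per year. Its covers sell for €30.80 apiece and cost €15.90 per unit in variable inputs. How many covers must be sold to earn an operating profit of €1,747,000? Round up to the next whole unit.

200,913 covers

Each unit contributes €30.80 − €15.90 = €14.90.
Required volume = (fixed costs + target profit) ÷ CM = (€1,246,600 + €1,747,000) ÷ €14.90 = 200,912.75, so 200,913 covers.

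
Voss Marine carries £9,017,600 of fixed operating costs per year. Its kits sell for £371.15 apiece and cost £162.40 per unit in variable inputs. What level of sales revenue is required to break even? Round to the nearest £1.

£16,032,969

CM per unit = £371.15 − £162.40 = £208.75; CM ratio = £208.75 / £371.15 = 0.5624.
Break-even sales = FC ÷ CM ratio = £9,017,600 × £371.15 / £208.75 = £16,032,969.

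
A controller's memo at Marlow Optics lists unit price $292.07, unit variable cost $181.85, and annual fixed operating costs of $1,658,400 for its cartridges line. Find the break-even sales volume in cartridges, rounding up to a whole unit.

15,047 cartridges

Contribution margin per unit = $292.07 − $181.85 = $110.22.
Break-even volume = fixed costs ÷ CM per unit = $1,658,400 ÷ $110.22 = 15,046.27, so 15,047 cartridges.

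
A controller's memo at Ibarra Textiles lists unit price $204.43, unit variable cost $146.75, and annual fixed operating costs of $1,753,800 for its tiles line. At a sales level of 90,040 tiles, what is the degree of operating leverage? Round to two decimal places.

1.51

At 90,040 units, contribution = 90,040 × $57.68 = $5,193,507.20.
Operating income = contribution − fixed costs = $5,193,507.20 − $1,753,800 = $3,439,707.20.
So DOL = total CM / EBIT = $5,193,507.20 / $3,439,707.20 = 1.5099.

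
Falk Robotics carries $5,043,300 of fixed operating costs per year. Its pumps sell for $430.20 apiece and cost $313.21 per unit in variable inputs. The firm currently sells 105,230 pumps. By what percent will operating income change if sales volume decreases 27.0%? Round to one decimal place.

Total contribution margin = 105,230 × $116.99 = $12,310,857.70.
Subtracting fixed costs: EBIT = $12,310,857.70 − $5,043,300 = $7,267,557.70.
So DOL = total CM / EBIT = $12,310,857.70 / $7,267,557.70 = 1.6939.
Operating income changes by 1.6939 × -27.0% = -45.7%.

-45.7%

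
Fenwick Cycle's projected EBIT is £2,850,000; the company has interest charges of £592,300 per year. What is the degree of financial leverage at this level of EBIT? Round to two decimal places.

Annual interest charges come to £592,300.00.
Degree of financial leverage = EBIT / (EBIT − interest) = £2,850,000 / £2,257,700.00 = 1.2623.

1.26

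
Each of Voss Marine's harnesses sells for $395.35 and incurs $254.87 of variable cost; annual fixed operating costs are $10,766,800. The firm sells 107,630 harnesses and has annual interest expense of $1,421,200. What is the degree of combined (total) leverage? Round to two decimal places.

5.16

Contribution at this volume is 107,630 × $140.48 = $15,119,862.40.
EBIT = $15,119,862.40 − $10,766,800 = $4,353,062.40. Interest = $1,421,200.00, so EBIT − I = $2,931,862.40.
DCL = contribution ÷ (EBIT − I) = $15,119,862.40 ÷ $2,931,862.40 = 5.1571.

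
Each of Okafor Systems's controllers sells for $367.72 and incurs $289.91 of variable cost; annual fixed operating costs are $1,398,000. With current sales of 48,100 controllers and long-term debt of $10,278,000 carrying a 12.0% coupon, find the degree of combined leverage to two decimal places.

3.37

At 48,100 units, contribution = 48,100 × $77.81 = $3,742,661.00.
Operating income = contribution − fixed costs = $3,742,661.00 − $1,398,000 = $2,344,661.00. Interest = $1,233,360.00, so EBIT − I = $1,111,301.00.
DCL = contribution ÷ (EBIT − I) = $3,742,661.00 ÷ $1,111,301.00 = 3.3678.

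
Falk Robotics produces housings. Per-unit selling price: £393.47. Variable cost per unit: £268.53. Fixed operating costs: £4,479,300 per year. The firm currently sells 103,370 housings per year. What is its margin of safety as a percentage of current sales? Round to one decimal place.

65.3%

Unit CM = price − variable cost = £393.47 − £268.53 = £124.94. Break-even units = £4,479,300 ÷ £124.94 = 35,851.61; break-even revenue = 35,851.61 × £393.47 = £14,106,532.50.
Actual sales revenue = 103,370 × £393.47 = £40,672,993.90.
Margin of safety = (£40,672,993.90 − £14,106,532.50) ÷ £40,672,993.90 = 65.3%.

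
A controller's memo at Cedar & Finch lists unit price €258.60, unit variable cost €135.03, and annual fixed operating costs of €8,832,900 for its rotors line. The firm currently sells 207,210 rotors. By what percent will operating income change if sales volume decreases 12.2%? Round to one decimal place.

Contribution at this volume is 207,210 × €123.57 = €25,604,939.70.
EBIT = €25,604,939.70 − €8,832,900 = €16,772,039.70.
Degree of operating leverage = €25,604,939.70 / €16,772,039.70 = 1.5266.
Operating income changes by 1.5266 × -12.2% = -18.6%.

-18.6%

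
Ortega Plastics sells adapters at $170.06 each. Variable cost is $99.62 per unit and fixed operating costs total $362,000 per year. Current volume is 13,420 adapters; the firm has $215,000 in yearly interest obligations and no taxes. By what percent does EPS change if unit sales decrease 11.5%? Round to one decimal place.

Total contribution margin = 13,420 × $70.44 = $945,304.80.
EBIT = $945,304.80 − $362,000 = $583,304.80.
Interest = $215,000.00, so EBIT − I = $368,304.80.
DCL = total CM / (EBIT − I) = $945,304.80 / $368,304.80 = 2.5666.
%ΔEPS = DCL × %ΔSales = 2.5666 × -11.5% = -29.5%.

-29.5%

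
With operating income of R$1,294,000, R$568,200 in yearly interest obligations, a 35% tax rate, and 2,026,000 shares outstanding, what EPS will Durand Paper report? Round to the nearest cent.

R$0.23

Interest = R$568,200.00, so EBT = R$1,294,000 − R$568,200.00 = R$725,800.00.
Net income = R$725,800.00 × (1 − 0.35) = R$471,770.00.
EPS = R$471,770.00 ÷ 2,026,000 = R$0.23.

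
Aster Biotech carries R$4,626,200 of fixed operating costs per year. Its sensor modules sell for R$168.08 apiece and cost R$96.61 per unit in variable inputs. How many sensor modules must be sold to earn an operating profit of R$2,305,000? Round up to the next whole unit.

96,981 sensor modules

Unit CM = price − variable cost = R$168.08 − R$96.61 = R$71.47.
Units = (FC + target) / CM = (R$4,626,200 + R$2,305,000) / R$71.47 = 96,980.55, so 96,981 sensor modules.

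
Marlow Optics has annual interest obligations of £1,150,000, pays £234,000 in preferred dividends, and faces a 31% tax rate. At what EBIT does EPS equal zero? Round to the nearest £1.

£1,489,130

Grossing the preferred dividend up to pre-tax terms: £234,000 / (1 − 0.31) = £339,130.43.
Financial break-even EBIT = interest + D_p ÷ (1 − t) = £1,150,000 + £339,130.43 = £1,489,130.43.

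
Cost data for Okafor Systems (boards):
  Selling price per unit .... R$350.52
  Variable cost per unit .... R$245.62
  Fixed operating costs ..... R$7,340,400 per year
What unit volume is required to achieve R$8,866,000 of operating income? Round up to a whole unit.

Unit CM = price − variable cost = R$350.52 − R$245.62 = R$104.90.
Required volume = (fixed costs + target profit) ÷ CM = (R$7,340,400 + R$8,866,000) ÷ R$104.90 = 154,493.80, so 154,494 boards.

154,494 boards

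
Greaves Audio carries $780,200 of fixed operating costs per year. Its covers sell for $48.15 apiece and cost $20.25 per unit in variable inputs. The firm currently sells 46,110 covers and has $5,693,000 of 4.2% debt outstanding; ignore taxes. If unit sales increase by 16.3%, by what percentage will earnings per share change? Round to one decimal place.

+78.5%

At 46,110 units, contribution = 46,110 × $27.90 = $1,286,469.00.
Operating income = contribution − fixed costs = $1,286,469.00 − $780,200 = $506,269.00.
After interest of $239,106.00, pre-tax earnings = $267,163.00.
DCL = total CM / (EBIT − I) = $1,286,469.00 / $267,163.00 = 4.8153.
%ΔEPS = DCL × %ΔSales = 4.8153 × +16.3% = +78.5%.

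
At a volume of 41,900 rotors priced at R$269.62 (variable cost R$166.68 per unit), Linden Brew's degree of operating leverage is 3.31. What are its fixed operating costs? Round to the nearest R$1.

Total contribution margin = 41,900 × R$102.94 = R$4,313,186.00.
DOL = contribution / EBIT, so EBIT = R$4,313,186.00 / 3.31 = R$1,303,077.34.
Fixed costs = CM − EBIT = R$4,313,186.00 − R$1,303,077.34 = R$3,010,109.

R$3,010,109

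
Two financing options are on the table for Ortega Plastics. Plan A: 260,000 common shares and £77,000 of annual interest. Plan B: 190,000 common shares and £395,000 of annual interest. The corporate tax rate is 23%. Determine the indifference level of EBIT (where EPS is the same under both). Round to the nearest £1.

£1,258,143

Set EPS_A = EPS_B: (EBIT − £77,000)(1 − 0.23) ÷ 260,000 = (EBIT − £395,000)(1 − 0.23) ÷ 190,000.
Cancelling (1 − t) and cross-multiplying: 190,000·(EBIT − 77,000) = 260,000·(EBIT − 395,000).
EBIT × (260,000 − 190,000) = 395,000 × 260,000 − 77,000 × 190,000 = 88,070,000,000, so EBIT = 88,070,000,000 ÷ 70,000 = 1,258,142.86.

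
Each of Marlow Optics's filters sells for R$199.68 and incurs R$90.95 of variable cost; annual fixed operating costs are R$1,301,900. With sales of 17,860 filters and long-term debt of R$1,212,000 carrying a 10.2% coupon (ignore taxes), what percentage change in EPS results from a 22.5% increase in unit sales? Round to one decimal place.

+84.6%

Contribution at this volume is 17,860 × R$108.73 = R$1,941,917.80.
EBIT = R$1,941,917.80 − R$1,301,900 = R$640,017.80.
After interest of R$123,624.00, pre-tax earnings = R$516,393.80.
Degree of combined leverage = contribution ÷ (EBIT − I) = R$1,941,917.80 ÷ R$516,393.80 = 3.7605.
EPS therefore changes by 3.7605 × (+22.5%) = +84.6%.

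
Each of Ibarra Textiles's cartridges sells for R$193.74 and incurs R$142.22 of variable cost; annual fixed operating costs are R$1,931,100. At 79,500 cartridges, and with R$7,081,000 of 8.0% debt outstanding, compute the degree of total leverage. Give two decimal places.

Contribution at this volume is 79,500 × R$51.52 = R$4,095,840.00.
Subtracting fixed costs: EBIT = R$4,095,840.00 − R$1,931,100 = R$2,164,740.00. Interest = R$566,480.00, so EBIT − I = R$1,598,260.00.
DCL = contribution ÷ (EBIT − I) = R$4,095,840.00 ÷ R$1,598,260.00 = 2.5627.

2.56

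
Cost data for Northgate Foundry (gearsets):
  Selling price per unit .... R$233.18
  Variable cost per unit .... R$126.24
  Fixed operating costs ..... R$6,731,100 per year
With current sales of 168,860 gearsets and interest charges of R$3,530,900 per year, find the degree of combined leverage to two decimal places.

At 168,860 units, contribution = 168,860 × R$106.94 = R$18,057,888.40.
Operating income = contribution − fixed costs = R$18,057,888.40 − R$6,731,100 = R$11,326,788.40. Interest = R$3,530,900.00, so EBIT − I = R$7,795,888.40.
DCL = contribution ÷ (EBIT − I) = R$18,057,888.40 ÷ R$7,795,888.40 = 2.3163.

2.32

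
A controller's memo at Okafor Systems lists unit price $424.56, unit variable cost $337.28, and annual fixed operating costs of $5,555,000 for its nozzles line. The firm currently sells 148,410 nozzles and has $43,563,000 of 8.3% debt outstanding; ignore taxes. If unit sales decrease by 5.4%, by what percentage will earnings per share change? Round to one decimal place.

-18.5%

Total contribution margin = 148,410 × $87.28 = $12,953,224.80.
Subtracting fixed costs: EBIT = $12,953,224.80 − $5,555,000 = $7,398,224.80.
Interest = $3,615,729.00, so EBIT − I = $3,782,495.80.
Degree of combined leverage = contribution ÷ (EBIT − I) = $12,953,224.80 ÷ $3,782,495.80 = 3.4245.
%ΔEPS = DCL × %ΔSales = 3.4245 × -5.4% = -18.5%.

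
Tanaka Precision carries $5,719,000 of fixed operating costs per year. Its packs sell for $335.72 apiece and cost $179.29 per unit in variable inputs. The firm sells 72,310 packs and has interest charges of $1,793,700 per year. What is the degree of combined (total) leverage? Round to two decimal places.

Contribution at this volume is 72,310 × $156.43 = $11,311,453.30.
Subtracting fixed costs: EBIT = $11,311,453.30 − $5,719,000 = $5,592,453.30. Interest = $1,793,700.00, so EBIT − I = $3,798,753.30.
Degree of total leverage = total CM / (EBIT − interest) = $11,311,453.30 / $3,798,753.30 = 2.9777.

2.98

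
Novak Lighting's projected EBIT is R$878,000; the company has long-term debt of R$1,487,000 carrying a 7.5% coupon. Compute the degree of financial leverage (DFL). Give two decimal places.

1.15

Annual interest charges come to R$111,525.00.
Degree of financial leverage = EBIT / (EBIT − interest) = R$878,000 / R$766,475.00 = 1.1455.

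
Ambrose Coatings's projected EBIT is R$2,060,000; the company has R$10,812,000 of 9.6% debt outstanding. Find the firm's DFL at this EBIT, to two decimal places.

Interest = R$1,037,952.00.
Degree of financial leverage = EBIT / (EBIT − interest) = R$2,060,000 / R$1,022,048.00 = 2.0156.

2.02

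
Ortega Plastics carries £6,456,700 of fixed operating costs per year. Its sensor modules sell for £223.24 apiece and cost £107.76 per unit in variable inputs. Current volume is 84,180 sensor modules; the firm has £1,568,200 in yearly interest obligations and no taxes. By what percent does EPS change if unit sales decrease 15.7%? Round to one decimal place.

-90.0%

Total contribution margin = 84,180 × £115.48 = £9,721,106.40.
Subtracting fixed costs: EBIT = £9,721,106.40 − £6,456,700 = £3,264,406.40.
Interest = £1,568,200.00, so EBIT − I = £1,696,206.40.
DCL = total CM / (EBIT − I) = £9,721,106.40 / £1,696,206.40 = 5.7311.
%ΔEPS = DCL × %ΔSales = 5.7311 × -15.7% = -90.0%.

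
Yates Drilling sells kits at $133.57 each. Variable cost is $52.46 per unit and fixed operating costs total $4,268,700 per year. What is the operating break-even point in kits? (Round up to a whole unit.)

Contribution margin per unit = $133.57 − $52.46 = $81.11.
Break-even volume = fixed costs ÷ CM per unit = $4,268,700 ÷ $81.11 = 52,628.53, so 52,629 kits.

52,629 kits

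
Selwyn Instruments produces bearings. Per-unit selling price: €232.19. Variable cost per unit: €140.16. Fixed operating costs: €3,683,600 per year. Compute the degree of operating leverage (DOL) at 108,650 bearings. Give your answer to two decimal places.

1.58

At 108,650 units, contribution = 108,650 × €92.03 = €9,999,059.50.
Subtracting fixed costs: EBIT = €9,999,059.50 − €3,683,600 = €6,315,459.50.
So DOL = total CM / EBIT = €9,999,059.50 / €6,315,459.50 = 1.5833.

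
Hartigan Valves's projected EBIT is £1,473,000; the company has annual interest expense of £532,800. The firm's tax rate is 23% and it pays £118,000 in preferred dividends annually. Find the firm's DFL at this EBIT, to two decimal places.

1.87

Interest = £532,800.00.
Pre-tax preferred-dividend burden = £118,000 ÷ (1 − 0.23) = £153,246.75.
DFL = EBIT ÷ [EBIT − I − D_p/(1−t)] = £1,473,000 ÷ [£1,473,000 − £532,800.00 − £153,246.75] = £1,473,000 ÷ £786,953.25 = 1.8718.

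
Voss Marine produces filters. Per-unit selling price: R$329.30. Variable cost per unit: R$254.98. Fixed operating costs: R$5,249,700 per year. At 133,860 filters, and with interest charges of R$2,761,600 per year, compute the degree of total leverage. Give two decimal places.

At 133,860 units, contribution = 133,860 × R$74.32 = R$9,948,475.20.
Operating income = contribution − fixed costs = R$9,948,475.20 − R$5,249,700 = R$4,698,775.20. Interest = R$2,761,600.00.
DOL = R$9,948,475.20 ÷ R$4,698,775.20 = 2.1172; DFL = R$4,698,775.20 ÷ R$1,937,175.20 = 2.4256.
Combined leverage = 2.1172 × 2.4256 = 5.1355.

5.14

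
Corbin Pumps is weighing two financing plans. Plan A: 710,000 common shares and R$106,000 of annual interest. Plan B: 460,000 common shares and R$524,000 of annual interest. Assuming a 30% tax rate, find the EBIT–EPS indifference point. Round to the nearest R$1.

Set EPS_A = EPS_B: (EBIT − R$106,000)(1 − 0.30) ÷ 710,000 = (EBIT − R$524,000)(1 − 0.30) ÷ 460,000.
The (1 − t) factor cancels: (EBIT − 106,000) × 460,000 = (EBIT − 524,000) × 710,000.
EBIT × (710,000 − 460,000) = 524,000 × 710,000 − 106,000 × 460,000 = 323,280,000,000, so EBIT = 323,280,000,000 ÷ 250,000 = 1,293,120.00.

R$1,293,120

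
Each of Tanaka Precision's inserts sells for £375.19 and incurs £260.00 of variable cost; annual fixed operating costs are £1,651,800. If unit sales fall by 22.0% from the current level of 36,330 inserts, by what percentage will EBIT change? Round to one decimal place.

-36.3%

Contribution at this volume is 36,330 × £115.19 = £4,184,852.70.
Subtracting fixed costs: EBIT = £4,184,852.70 − £1,651,800 = £2,533,052.70.
Degree of operating leverage = £4,184,852.70 / £2,533,052.70 = 1.6521.
Operating income changes by 1.6521 × -22.0% = -36.3%.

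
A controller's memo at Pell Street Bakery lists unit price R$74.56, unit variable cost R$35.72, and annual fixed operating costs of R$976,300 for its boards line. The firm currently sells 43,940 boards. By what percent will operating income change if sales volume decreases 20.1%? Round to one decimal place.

-47.0%

At 43,940 units, contribution = 43,940 × R$38.84 = R$1,706,629.60.
Operating income = contribution − fixed costs = R$1,706,629.60 − R$976,300 = R$730,329.60.
DOL = contribution ÷ EBIT = R$1,706,629.60 ÷ R$730,329.60 = 2.3368.
Operating income changes by 2.3368 × -20.1% = -47.0%.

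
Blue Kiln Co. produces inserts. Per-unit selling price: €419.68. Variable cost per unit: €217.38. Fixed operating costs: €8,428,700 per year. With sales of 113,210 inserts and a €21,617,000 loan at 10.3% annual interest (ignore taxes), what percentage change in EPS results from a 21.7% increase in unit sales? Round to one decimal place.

At 113,210 units, contribution = 113,210 × €202.30 = €22,902,383.00.
Subtracting fixed costs: EBIT = €22,902,383.00 − €8,428,700 = €14,473,683.00.
After interest of €2,226,551.00, pre-tax earnings = €12,247,132.00.
Degree of combined leverage = contribution ÷ (EBIT − I) = €22,902,383.00 ÷ €12,247,132.00 = 1.8700.
%ΔEPS = DCL × %ΔSales = 1.8700 × +21.7% = +40.6%.

+40.6%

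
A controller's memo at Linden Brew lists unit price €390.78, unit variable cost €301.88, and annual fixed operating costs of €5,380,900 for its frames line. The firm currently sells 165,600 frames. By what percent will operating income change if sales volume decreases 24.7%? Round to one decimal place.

At 165,600 units, contribution = 165,600 × €88.90 = €14,721,840.00.
Subtracting fixed costs: EBIT = €14,721,840.00 − €5,380,900 = €9,340,940.00.
DOL = contribution ÷ EBIT = €14,721,840.00 ÷ €9,340,940.00 = 1.5761.
%ΔEBIT = DOL × %ΔSales = 1.5761 × -24.7% = -38.9%.

-38.9%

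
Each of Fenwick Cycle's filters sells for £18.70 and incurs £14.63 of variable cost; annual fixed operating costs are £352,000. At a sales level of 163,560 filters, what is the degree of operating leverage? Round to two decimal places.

2.12

At 163,560 units, contribution = 163,560 × £4.07 = £665,689.20.
Operating income = contribution − fixed costs = £665,689.20 − £352,000 = £313,689.20.
DOL = contribution ÷ EBIT = £665,689.20 ÷ £313,689.20 = 2.1221.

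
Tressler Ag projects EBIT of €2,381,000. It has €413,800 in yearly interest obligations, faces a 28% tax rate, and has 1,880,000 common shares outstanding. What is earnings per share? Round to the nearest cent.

Interest = €413,800.00, so EBT = €2,381,000 − €413,800.00 = €1,967,200.00.
After tax at 28%: net income = €1,967,200.00 × 0.72 = €1,416,384.00.
EPS = €1,416,384.00 ÷ 1,880,000 = €0.75.

€0.75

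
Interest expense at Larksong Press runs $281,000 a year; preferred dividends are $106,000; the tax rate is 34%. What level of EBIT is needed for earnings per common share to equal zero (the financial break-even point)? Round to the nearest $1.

$441,606

Preferred dividends are paid after tax, so their pre-tax equivalent is $106,000 ÷ (1 − 0.34) = $160,606.06.
Financial break-even EBIT = interest + D_p ÷ (1 − t) = $281,000 + $160,606.06 = $441,606.06.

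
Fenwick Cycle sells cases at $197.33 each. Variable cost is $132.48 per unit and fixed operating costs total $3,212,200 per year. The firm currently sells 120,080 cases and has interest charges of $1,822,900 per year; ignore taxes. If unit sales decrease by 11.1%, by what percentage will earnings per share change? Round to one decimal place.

-31.4%

At 120,080 units, contribution = 120,080 × $64.85 = $7,787,188.00.
Subtracting fixed costs: EBIT = $7,787,188.00 − $3,212,200 = $4,574,988.00.
Interest = $1,822,900.00, so EBIT − I = $2,752,088.00.
DCL = total CM / (EBIT − I) = $7,787,188.00 / $2,752,088.00 = 2.8296.
EPS therefore changes by 2.8296 × (-11.1%) = -31.4%.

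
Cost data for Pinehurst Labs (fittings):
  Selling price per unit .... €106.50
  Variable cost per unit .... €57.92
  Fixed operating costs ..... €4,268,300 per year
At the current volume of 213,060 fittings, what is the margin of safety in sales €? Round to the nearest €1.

Contribution margin per unit = €106.50 − €57.92 = €48.58. Break-even units = €4,268,300 ÷ €48.58 = 87,861.26; break-even revenue = 87,861.26 × €106.50 = €9,357,224.17.
Actual sales revenue = 213,060 × €106.50 = €22,690,890.00.
Margin of safety = €22,690,890.00 − €9,357,224.17 = €13,333,666.

€13,333,666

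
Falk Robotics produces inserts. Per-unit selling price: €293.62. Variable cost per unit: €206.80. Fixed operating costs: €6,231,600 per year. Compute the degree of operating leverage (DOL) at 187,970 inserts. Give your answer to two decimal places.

1.62

Total contribution margin = 187,970 × €86.82 = €16,319,555.40.
Operating income = contribution − fixed costs = €16,319,555.40 − €6,231,600 = €10,087,955.40.
Degree of operating leverage = €16,319,555.40 / €10,087,955.40 = 1.6177.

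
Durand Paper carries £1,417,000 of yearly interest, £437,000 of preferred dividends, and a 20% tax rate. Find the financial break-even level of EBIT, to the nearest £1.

Grossing the preferred dividend up to pre-tax terms: £437,000 / (1 − 0.20) = £546,250.00.
EPS = 0 when EBIT covers interest plus the pre-tax preferred burden: £1,417,000 + £546,250.00 = £1,963,250.00.

£1,963,250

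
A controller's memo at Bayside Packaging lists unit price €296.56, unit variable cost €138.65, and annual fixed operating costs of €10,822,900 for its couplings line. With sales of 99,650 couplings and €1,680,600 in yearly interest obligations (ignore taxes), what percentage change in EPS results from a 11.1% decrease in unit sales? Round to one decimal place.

Total contribution margin = 99,650 × €157.91 = €15,735,731.50.
Operating income = contribution − fixed costs = €15,735,731.50 − €10,822,900 = €4,912,831.50.
After interest of €1,680,600.00, pre-tax earnings = €3,232,231.50.
Degree of combined leverage = contribution ÷ (EBIT − I) = €15,735,731.50 ÷ €3,232,231.50 = 4.8684.
%ΔEPS = DCL × %ΔSales = 4.8684 × -11.1% = -54.0%.

-54.0%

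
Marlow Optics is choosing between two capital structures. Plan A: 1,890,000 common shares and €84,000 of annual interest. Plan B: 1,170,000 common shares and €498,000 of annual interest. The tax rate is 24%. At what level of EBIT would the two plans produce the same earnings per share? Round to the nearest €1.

Set EPS_A = EPS_B: (EBIT − €84,000)(1 − 0.24) ÷ 1,890,000 = (EBIT − €498,000)(1 − 0.24) ÷ 1,170,000.
Cancelling (1 − t) and cross-multiplying: 1,170,000·(EBIT − 84,000) = 1,890,000·(EBIT − 498,000).
Solving, EBIT = (498,000·1,890,000 − 84,000·1,170,000) / (1,890,000 − 1,170,000) = 842,940,000,000 / 720,000 = 1,170,750.00.

€1,170,750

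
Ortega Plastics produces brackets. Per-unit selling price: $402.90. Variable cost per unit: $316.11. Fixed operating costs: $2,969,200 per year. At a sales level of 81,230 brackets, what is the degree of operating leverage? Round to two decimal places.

1.73

Contribution at this volume is 81,230 × $86.79 = $7,049,951.70.
Operating income = contribution − fixed costs = $7,049,951.70 − $2,969,200 = $4,080,751.70.
So DOL = total CM / EBIT = $7,049,951.70 / $4,080,751.70 = 1.7276.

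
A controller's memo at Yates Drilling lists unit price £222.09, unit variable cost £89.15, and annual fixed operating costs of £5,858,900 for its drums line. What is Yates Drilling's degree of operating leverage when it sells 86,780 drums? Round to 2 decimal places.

2.03

At 86,780 units, contribution = 86,780 × £132.94 = £11,536,533.20.
Subtracting fixed costs: EBIT = £11,536,533.20 − £5,858,900 = £5,677,633.20.
Degree of operating leverage = £11,536,533.20 / £5,677,633.20 = 2.0319.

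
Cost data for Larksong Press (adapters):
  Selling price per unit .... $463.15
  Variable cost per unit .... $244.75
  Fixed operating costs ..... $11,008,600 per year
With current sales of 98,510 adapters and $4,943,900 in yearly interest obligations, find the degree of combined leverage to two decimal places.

3.87

At 98,510 units, contribution = 98,510 × $218.40 = $21,514,584.00.
Operating income = contribution − fixed costs = $21,514,584.00 − $11,008,600 = $10,505,984.00. Interest = $4,943,900.00, so EBIT − I = $5,562,084.00.
DCL = contribution ÷ (EBIT − I) = $21,514,584.00 ÷ $5,562,084.00 = 3.8681.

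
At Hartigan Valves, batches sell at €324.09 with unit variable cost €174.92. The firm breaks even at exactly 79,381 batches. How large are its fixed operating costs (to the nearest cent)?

€11,841,263.77

Unit CM = price − variable cost = €324.09 − €174.92 = €149.17.
Since BE = FC / CM, FC = 79,381 × €149.17 = €11,841,263.77.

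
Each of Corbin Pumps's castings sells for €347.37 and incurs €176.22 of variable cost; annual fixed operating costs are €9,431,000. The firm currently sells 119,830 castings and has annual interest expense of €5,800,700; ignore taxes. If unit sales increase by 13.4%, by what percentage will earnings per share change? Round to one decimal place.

Contribution at this volume is 119,830 × €171.15 = €20,508,904.50.
Subtracting fixed costs: EBIT = €20,508,904.50 − €9,431,000 = €11,077,904.50.
After interest of €5,800,700.00, pre-tax earnings = €5,277,204.50.
DCL = total CM / (EBIT − I) = €20,508,904.50 / €5,277,204.50 = 3.8863.
EPS therefore changes by 3.8863 × (+13.4%) = +52.1%.

+52.1%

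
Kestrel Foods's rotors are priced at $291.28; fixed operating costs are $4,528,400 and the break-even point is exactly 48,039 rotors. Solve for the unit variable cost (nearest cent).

$197.01

Contribution per unit must be FC / Q = $4,528,400 / 48,039 = $94.2651.
Variable cost per unit = $291.28 − $94.2651 = $197.01.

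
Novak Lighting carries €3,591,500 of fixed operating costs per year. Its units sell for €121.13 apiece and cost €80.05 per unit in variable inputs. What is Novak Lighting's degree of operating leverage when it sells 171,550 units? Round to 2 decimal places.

Total contribution margin = 171,550 × €41.08 = €7,047,274.00.
EBIT = €7,047,274.00 − €3,591,500 = €3,455,774.00.
DOL = contribution ÷ EBIT = €7,047,274.00 ÷ €3,455,774.00 = 2.0393.

2.04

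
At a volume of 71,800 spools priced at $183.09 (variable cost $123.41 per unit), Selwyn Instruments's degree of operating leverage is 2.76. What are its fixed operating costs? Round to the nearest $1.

At 71,800 units, contribution = 71,800 × $59.68 = $4,285,024.00.
DOL = contribution / EBIT, so EBIT = $4,285,024.00 / 2.76 = $1,552,544.93.
Fixed costs = CM − EBIT = $4,285,024.00 − $1,552,544.93 = $2,732,479.

$2,732,479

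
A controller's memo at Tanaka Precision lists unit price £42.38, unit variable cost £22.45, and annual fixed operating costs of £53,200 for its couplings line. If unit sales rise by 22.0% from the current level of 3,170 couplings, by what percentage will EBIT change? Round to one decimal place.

Total contribution margin = 3,170 × £19.93 = £63,178.10.
Operating income = contribution − fixed costs = £63,178.10 − £53,200 = £9,978.10.
So DOL = total CM / EBIT = £63,178.10 / £9,978.10 = 6.3317.
%ΔEBIT = DOL × %ΔSales = 6.3317 × +22.0% = +139.3%.

+139.3%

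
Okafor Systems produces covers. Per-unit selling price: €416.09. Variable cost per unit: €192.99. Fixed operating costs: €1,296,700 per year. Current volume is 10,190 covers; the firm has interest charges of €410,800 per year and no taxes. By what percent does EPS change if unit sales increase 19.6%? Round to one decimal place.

Total contribution margin = 10,190 × €223.10 = €2,273,389.00.
Operating income = contribution − fixed costs = €2,273,389.00 − €1,296,700 = €976,689.00.
Interest = €410,800.00, so EBIT − I = €565,889.00.
DCL = total CM / (EBIT − I) = €2,273,389.00 / €565,889.00 = 4.0174.
EPS therefore changes by 4.0174 × (+19.6%) = +78.7%.

+78.7%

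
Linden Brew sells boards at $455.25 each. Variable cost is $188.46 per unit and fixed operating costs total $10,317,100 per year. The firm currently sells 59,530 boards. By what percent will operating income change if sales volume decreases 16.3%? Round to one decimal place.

-46.5%

Total contribution margin = 59,530 × $266.79 = $15,882,008.70.
Operating income = contribution − fixed costs = $15,882,008.70 − $10,317,100 = $5,564,908.70.
DOL = contribution ÷ EBIT = $15,882,008.70 ÷ $5,564,908.70 = 2.8540.
%ΔEBIT = DOL × %ΔSales = 2.8540 × -16.3% = -46.5%.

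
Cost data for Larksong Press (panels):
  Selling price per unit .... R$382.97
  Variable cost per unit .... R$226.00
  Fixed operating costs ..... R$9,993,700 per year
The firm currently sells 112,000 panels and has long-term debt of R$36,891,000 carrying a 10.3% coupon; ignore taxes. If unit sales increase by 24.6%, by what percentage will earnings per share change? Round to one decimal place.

+114.2%

Total contribution margin = 112,000 × R$156.97 = R$17,580,640.00.
Subtracting fixed costs: EBIT = R$17,580,640.00 − R$9,993,700 = R$7,586,940.00.
After interest of R$3,799,773.00, pre-tax earnings = R$3,787,167.00.
DCL = total CM / (EBIT − I) = R$17,580,640.00 / R$3,787,167.00 = 4.6422.
%ΔEPS = DCL × %ΔSales = 4.6422 × +24.6% = +114.2%.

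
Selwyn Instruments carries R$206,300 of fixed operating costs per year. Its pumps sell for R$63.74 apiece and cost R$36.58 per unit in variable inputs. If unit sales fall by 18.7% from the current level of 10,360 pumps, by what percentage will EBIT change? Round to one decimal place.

-70.1%

Contribution at this volume is 10,360 × R$27.16 = R$281,377.60.
EBIT = R$281,377.60 − R$206,300 = R$75,077.60.
So DOL = total CM / EBIT = R$281,377.60 / R$75,077.60 = 3.7478.
%ΔEBIT = DOL × %ΔSales = 3.7478 × -18.7% = -70.1%.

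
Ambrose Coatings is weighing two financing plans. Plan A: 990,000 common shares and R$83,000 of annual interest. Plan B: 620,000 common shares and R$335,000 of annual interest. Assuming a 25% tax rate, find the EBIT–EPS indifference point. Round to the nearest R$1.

R$757,270

Set EPS_A = EPS_B: (EBIT − R$83,000)(1 − 0.25) ÷ 990,000 = (EBIT − R$335,000)(1 − 0.25) ÷ 620,000.
The (1 − t) factor cancels: (EBIT − 83,000) × 620,000 = (EBIT − 335,000) × 990,000.
EBIT × (990,000 − 620,000) = 335,000 × 990,000 − 83,000 × 620,000 = 280,190,000,000, so EBIT = 280,190,000,000 ÷ 370,000 = 757,270.27.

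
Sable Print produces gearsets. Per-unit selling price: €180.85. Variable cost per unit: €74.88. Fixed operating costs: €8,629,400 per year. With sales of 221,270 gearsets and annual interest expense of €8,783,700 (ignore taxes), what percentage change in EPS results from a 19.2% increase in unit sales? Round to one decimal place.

Total contribution margin = 221,270 × €105.97 = €23,447,981.90.
EBIT = €23,447,981.90 − €8,629,400 = €14,818,581.90.
Interest = €8,783,700.00, so EBIT − I = €6,034,881.90.
Degree of combined leverage = contribution ÷ (EBIT − I) = €23,447,981.90 ÷ €6,034,881.90 = 3.8854.
EPS therefore changes by 3.8854 × (+19.2%) = +74.6%.

+74.6%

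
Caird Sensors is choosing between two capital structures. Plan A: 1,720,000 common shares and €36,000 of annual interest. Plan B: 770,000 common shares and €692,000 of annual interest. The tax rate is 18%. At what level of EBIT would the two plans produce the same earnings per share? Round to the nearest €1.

€1,223,705

Set EPS_A = EPS_B: (EBIT − €36,000)(1 − 0.18) ÷ 1,720,000 = (EBIT − €692,000)(1 − 0.18) ÷ 770,000.
Cancelling (1 − t) and cross-multiplying: 770,000·(EBIT − 36,000) = 1,720,000·(EBIT − 692,000).
EBIT × (1,720,000 − 770,000) = 692,000 × 1,720,000 − 36,000 × 770,000 = 1,162,520,000,000, so EBIT = 1,162,520,000,000 ÷ 950,000 = 1,223,705.26.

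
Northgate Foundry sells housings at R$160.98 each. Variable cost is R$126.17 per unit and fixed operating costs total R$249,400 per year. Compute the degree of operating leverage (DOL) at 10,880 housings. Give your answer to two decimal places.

2.93

At 10,880 units, contribution = 10,880 × R$34.81 = R$378,732.80.
Operating income = contribution − fixed costs = R$378,732.80 − R$249,400 = R$129,332.80.
DOL = contribution ÷ EBIT = R$378,732.80 ÷ R$129,332.80 = 2.9284.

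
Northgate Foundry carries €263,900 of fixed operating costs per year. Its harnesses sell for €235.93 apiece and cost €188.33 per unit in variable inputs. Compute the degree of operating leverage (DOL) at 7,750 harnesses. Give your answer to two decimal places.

3.51

Total contribution margin = 7,750 × €47.60 = €368,900.00.
Subtracting fixed costs: EBIT = €368,900.00 − €263,900 = €105,000.00.
Degree of operating leverage = €368,900.00 / €105,000.00 = 3.5133.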